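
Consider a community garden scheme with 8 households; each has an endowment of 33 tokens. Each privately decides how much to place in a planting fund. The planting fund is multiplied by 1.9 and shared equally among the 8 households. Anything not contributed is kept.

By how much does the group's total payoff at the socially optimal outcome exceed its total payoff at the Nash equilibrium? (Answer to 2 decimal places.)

237.60 tokens

Each contributed unit returns 1.9/8 = 0.2375 to its contributor — below 1 — so contributing 0 is dominant for every player. At the Nash equilibrium everyone keeps their 33, and the group total is 8 × 33 = 264.
Each contributed unit returns 1.900 to the group as a whole (0.2375 to each of 8 players), which exceeds 1, so the social optimum is full contribution: group total = 1.900 × 264 = 501.60.
Efficiency loss = 501.60 − 264 = 237.60.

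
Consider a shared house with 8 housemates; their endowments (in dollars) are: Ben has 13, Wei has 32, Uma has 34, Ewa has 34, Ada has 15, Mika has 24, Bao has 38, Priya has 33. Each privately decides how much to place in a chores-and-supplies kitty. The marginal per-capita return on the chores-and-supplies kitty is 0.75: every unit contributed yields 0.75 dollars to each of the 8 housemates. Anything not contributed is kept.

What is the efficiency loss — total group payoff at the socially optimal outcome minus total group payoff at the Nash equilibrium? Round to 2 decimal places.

1115.00 dollars

The private return per contributed unit is 0.75 < 1 for everyone, so the Nash equilibrium is zero contribution and the group total is Σ E_j = 13 + 32 + 34 + 34 + 15 + 24 + 38 + 33 = 223.
Each contributed unit returns 6.000 to the group, so the social optimum is full contribution by everyone: group total = 6.000 × 223 = 1338.00.
Efficiency loss = (6.000 − 1) × 223 = 1115.00.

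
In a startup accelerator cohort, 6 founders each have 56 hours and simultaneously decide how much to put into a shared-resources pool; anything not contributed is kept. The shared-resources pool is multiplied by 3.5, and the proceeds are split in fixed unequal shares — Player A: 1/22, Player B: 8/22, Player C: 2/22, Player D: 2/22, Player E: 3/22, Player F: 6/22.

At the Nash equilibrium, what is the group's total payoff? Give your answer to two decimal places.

Each unit j contributes comes back to j as 3.5 × (j's share), so j prefers to contribute only if that share exceeds 1/3.5 = 0.2857; otherwise keeping the unit dominates.
Player B alone (share 8/22) is above the threshold, contributing 56; the remaining 5 contribute 0. Total contributed: 56.
The shared-resources pool pays out 3.5 × 56 = 196.00 in total (split across the unequal shares, but the aggregate is all that matters for the group sum).
The 5 free-riders keep 56 each, adding 280. Group total = 280 + 196.00 = 476.00.

476.00 hours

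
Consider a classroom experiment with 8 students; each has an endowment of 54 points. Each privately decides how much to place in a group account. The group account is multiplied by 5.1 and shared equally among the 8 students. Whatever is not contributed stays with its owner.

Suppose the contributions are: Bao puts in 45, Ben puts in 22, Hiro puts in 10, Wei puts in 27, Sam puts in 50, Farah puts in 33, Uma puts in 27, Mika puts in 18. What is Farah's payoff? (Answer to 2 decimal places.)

168.90 points

Total contributed: 45 + 22 + 10 + 27 + 50 + 33 + 27 + 18 = 232.
Each receives 5.1 × 232 / 8 = 147.90 from the group account.
Farah keeps 54 − 33 = 21, so Farah's payoff is 21 + 147.90 = 168.90.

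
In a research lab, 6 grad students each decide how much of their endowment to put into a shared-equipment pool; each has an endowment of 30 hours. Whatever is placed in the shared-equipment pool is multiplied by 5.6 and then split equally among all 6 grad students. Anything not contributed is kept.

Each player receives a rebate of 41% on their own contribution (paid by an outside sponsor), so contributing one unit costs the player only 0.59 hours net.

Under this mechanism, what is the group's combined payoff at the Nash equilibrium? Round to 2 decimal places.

Under the mechanism each unit contributed yields (5.6/6) / 0.59 = 1.5819 back to its contributor per unit of net cost, which exceeds 1, making full contribution the dominant choice for everyone.
So the Nash equilibrium is full contribution by all 6; the group earns 6 × (30 × 0.41 + 5.6 × 30) = 1081.80.

1081.80 hours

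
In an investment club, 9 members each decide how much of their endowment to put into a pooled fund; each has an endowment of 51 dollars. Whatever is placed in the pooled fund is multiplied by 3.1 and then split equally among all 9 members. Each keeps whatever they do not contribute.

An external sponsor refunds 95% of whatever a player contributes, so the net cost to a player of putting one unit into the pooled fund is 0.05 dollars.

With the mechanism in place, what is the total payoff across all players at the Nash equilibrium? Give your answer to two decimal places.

1858.95 dollars

With the mechanism, a contributed unit returns (3.1/9) / 0.05 = 6.8889 per unit of net cost to the contributor — now above 1 — so contributing fully is weakly dominant for every player.
So the Nash equilibrium is full contribution by all 9; the group earns 9 × (51 × 0.95 + 3.1 × 51) = 1858.95.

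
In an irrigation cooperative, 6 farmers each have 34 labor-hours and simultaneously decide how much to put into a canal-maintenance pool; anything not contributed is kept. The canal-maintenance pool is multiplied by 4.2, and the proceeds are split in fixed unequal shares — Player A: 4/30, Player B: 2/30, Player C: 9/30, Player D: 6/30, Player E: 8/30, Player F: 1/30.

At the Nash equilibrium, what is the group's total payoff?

421.60 labor-hours

Each unit j contributes comes back to j as 4.2 × (j's share), so j prefers to contribute only if that share exceeds 1/4.2 = 0.2381; otherwise keeping the unit dominates.
Player C and Player E clear that bar, contributing 34 each; the remaining 4 contribute 0. Total contributed: 68.
The canal-maintenance pool pays out 4.2 × 68 = 285.60 in total (split across the unequal shares, but the aggregate is all that matters for the group sum).
The 4 free-riders keep 34 each, adding 136. Group total = 136 + 285.60 = 421.60.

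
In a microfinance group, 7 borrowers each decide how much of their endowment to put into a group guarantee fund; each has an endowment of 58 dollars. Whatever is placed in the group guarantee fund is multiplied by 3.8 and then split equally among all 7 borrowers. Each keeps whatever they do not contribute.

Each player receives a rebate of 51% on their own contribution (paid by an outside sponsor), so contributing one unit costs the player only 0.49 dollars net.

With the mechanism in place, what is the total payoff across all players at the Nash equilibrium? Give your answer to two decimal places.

The effective private return per unit is now (3.8/7) / 0.49 = 1.1079 > 1, so every player's dominant strategy flips to full contribution.
So the Nash equilibrium is full contribution by all 7; the group earns 7 × (58 × 0.51 + 3.8 × 58) = 1749.86.

1749.86 dollars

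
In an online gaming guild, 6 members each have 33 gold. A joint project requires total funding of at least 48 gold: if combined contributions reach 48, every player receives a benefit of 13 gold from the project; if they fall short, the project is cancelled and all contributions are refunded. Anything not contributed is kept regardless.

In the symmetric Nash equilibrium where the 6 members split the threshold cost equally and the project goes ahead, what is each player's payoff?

38 gold

Equal share of the threshold: 48/6 = 8.
At this profile no one gains by cutting their contribution: any cut drops the total below 48, the project is cancelled, contributions are refunded, and the deviator ends with 33, which is less than 33 − 8 + 13 = 38. Contributing more than 8 just wastes the excess. So contributing exactly 8 is a best response.
Each player's payoff: 33 − 8 + 13 = 38.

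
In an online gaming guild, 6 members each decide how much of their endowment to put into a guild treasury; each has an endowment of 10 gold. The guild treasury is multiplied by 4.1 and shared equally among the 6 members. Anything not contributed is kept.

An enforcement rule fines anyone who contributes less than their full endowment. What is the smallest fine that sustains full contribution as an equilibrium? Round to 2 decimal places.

3.17 gold

Given the others contribute fully, the best deviation is to contribute 0 (any partial contribution still incurs the fine and gives up units whose private return 0.6833 is below 1).
Deviating from 10 to 0 saves 10 gold but forfeits the deviator's share of the drop in the guild treasury: 4.1/6 × 10 = 6.83.
So the deviation gain is 10 − 6.83 = 3.17, and the fine must be at least 3.17 gold to wipe it out.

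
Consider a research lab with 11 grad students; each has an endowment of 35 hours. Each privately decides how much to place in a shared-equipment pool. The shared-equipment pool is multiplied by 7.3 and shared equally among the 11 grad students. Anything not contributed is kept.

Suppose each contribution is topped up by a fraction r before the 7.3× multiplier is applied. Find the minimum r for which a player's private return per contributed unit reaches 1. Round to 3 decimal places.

0.507

With matching at rate r, one contributed unit becomes (1 + r) in the shared-equipment pool and returns 7.3 × (1 + r) / 11 to the contributor.
Setting this equal to 1: 1 + r = 11/7.3 = 1.5068.
So the minimum matching rate is r = 1.5068 − 1 = 0.507.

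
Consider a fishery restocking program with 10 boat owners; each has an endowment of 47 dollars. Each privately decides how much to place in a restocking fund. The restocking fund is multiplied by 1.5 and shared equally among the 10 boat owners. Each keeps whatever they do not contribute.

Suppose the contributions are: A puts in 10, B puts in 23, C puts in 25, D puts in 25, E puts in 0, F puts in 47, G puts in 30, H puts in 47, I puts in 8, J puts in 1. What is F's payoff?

Total contributed: 10 + 23 + 25 + 25 + 0 + 47 + 30 + 47 + 8 + 1 = 216.
Each receives 1.5 × 216 / 10 = 32.40 from the restocking fund.
F keeps 47 − 47 = 0, so F's payoff is 0 + 32.40 = 32.40.

32.40 dollars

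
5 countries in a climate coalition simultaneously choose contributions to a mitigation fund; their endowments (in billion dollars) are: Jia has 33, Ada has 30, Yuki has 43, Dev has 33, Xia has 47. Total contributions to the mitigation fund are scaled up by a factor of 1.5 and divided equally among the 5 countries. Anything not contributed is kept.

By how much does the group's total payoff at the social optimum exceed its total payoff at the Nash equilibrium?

93.00 billion dollars

The private return per contributed unit is 1.5/5 = 0.3000 < 1 for every player regardless of endowment, so the Nash equilibrium is zero contribution and the group total is Σ E_j = 33 + 30 + 43 + 33 + 47 = 186.
Each contributed unit returns 1.500 to the group, so the social optimum is full contribution by everyone: group total = 1.500 × 186 = 279.00.
Efficiency loss = (1.500 − 1) × 186 = 93.00.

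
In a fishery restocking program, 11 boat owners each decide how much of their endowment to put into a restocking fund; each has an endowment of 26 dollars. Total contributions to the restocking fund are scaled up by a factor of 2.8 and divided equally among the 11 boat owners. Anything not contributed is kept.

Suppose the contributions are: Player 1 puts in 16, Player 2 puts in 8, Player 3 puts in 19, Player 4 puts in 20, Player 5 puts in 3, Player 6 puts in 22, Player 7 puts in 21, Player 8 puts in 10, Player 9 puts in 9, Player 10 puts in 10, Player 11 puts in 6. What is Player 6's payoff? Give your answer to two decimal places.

Total contributed: 16 + 8 + 19 + 20 + 3 + 22 + 21 + 10 + 9 + 10 + 6 = 144.
Each receives 2.8 × 144 / 11 = 36.65 from the restocking fund.
Player 6 keeps 26 − 22 = 4, so Player 6's payoff is 4 + 36.65 = 40.65.

40.65 dollars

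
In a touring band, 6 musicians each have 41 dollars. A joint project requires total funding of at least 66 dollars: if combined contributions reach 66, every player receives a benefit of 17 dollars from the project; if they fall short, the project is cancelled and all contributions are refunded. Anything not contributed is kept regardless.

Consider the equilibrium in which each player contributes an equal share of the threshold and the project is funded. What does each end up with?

Equal share of the threshold: 66/6 = 11.
At this profile no one gains by cutting their contribution: any cut drops the total below 66, the project is cancelled, contributions are refunded, and the deviator ends with 41, which is less than 41 − 11 + 17 = 47. Contributing more than 11 just wastes the excess. So contributing exactly 11 is a best response.
Each player's payoff: 41 − 11 + 17 = 47.

47 dollars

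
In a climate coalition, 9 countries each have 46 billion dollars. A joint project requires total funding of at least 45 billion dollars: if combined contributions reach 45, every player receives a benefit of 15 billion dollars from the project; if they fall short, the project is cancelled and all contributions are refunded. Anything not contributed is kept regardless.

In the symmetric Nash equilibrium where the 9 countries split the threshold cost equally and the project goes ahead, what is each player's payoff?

Equal share of the threshold: 45/9 = 5.
At this profile no one gains by cutting their contribution: any cut drops the total below 45, the project is cancelled, contributions are refunded, and the deviator ends with 46, which is less than 46 − 5 + 15 = 56. Contributing more than 5 just wastes the excess. So contributing exactly 5 is a best response.
Each player's payoff: 46 − 5 + 15 = 56.

56 billion dollars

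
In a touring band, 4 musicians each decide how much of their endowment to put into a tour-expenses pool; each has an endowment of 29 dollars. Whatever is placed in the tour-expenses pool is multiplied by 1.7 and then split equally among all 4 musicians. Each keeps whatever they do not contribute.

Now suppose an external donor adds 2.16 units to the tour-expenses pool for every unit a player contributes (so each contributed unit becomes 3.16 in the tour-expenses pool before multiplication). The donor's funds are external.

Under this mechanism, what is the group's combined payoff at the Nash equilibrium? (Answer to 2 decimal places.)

Under the mechanism each unit contributed yields 1.7 × 3.16 / 4 = 1.3430 back to its contributor per unit of net cost, which exceeds 1, making full contribution the dominant choice for everyone.
At the Nash equilibrium everyone contributes 29. Group total payoff = 1.7 × 3.16 × 116 = 623.15.

623.15 dollars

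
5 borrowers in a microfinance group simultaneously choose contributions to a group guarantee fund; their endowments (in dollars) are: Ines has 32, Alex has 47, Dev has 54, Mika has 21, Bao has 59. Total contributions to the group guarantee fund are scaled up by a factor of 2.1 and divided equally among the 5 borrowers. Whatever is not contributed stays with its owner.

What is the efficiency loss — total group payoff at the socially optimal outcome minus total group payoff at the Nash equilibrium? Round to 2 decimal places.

The private return per contributed unit is 2.1/5 = 0.4200 < 1 for every player regardless of endowment, so the Nash equilibrium is zero contribution and the group total is Σ E_j = 32 + 47 + 54 + 21 + 59 = 213.
Each contributed unit returns 2.100 to the group, so the social optimum is full contribution by everyone: group total = 2.100 × 213 = 447.30.
Efficiency loss = (2.100 − 1) × 213 = 234.30.

234.30 dollars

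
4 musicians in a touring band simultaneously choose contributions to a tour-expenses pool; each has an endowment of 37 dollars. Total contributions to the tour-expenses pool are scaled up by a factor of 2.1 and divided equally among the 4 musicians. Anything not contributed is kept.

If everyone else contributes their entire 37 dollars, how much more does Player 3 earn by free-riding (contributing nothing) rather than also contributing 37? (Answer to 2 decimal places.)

Switching from a contribution of 37 to 0 lets Player 3 keep an extra 37 dollars, but lowers the tour-expenses pool by 37, which costs Player 3 their own share of that drop: 2.1/4 × 37 = 19.42.
Net gain = 37 − 19.42 = 17.58. The private return per contributed unit (0.5250) is below 1, so free-riding is indeed the best response regardless of what the others do.

17.58 dollars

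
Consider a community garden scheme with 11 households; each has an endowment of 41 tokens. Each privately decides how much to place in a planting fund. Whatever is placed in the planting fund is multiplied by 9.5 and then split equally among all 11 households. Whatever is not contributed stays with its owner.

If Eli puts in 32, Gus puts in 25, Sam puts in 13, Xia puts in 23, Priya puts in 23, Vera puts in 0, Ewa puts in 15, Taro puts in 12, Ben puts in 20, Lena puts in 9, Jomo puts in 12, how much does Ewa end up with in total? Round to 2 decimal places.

184.91 tokens

Total contributed: 32 + 25 + 13 + 23 + 23 + 0 + 15 + 12 + 20 + 9 + 12 = 184.
Each receives 9.5 × 184 / 11 = 158.91 from the planting fund.
Ewa keeps 41 − 15 = 26, so Ewa's payoff is 26 + 158.91 = 184.91.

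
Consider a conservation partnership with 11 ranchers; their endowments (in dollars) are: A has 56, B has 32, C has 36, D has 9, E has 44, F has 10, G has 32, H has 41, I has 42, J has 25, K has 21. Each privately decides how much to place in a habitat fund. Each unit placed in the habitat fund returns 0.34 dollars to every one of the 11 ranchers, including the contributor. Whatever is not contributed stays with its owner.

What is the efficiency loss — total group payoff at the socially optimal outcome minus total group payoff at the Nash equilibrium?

The private return per contributed unit is 0.34 < 1 for everyone, so the Nash equilibrium is zero contribution and the group total is Σ E_j = 56 + 32 + 36 + 9 + 44 + 10 + 32 + 41 + 42 + 25 + 21 = 348.
Each contributed unit returns 3.740 to the group, so the social optimum is full contribution by everyone: group total = 3.740 × 348 = 1301.52.
Efficiency loss = (3.740 − 1) × 348 = 953.52.

953.52 dollars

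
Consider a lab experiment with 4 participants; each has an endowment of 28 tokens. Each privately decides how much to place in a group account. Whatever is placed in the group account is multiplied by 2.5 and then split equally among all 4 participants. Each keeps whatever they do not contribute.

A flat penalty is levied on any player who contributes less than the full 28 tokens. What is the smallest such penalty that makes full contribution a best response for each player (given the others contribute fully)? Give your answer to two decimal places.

10.50 tokens

Given the others contribute fully, the best deviation is to contribute 0 (any partial contribution still incurs the fine and gives up units whose private return 0.6250 is below 1).
Deviating from 28 to 0 saves 28 tokens but forfeits the deviator's share of the drop in the group account: 2.5/4 × 28 = 17.50.
So the deviation gain is 28 − 17.50 = 10.50, and the fine must be at least 10.50 tokens to wipe it out.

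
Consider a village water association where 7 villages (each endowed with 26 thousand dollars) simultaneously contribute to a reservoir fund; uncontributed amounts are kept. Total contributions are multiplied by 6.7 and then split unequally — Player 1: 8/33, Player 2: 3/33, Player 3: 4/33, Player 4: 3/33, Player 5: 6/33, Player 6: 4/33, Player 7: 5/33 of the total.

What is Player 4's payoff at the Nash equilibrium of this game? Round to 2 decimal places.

Player j's private return per contributed unit is 6.7 × (j's share). Contributing is weakly dominant for j when that share is at least 1/6.7 = 0.1493, and contributing 0 is dominant otherwise.
The shares above 0.1493 belong to Player 1, Player 5 and Player 7, contributing 26 each; the remaining 4 contribute 0. Total contributed: 78.
Player 4 keeps 26 and receives 6.7 × 78 × 3/33 = 47.51 from the reservoir fund, for a payoff of 73.51.

73.51 thousand dollars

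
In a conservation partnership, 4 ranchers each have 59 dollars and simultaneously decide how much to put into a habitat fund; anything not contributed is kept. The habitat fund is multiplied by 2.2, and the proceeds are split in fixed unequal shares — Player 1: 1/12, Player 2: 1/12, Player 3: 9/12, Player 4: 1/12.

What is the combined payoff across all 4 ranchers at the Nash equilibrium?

A player with share s gets back 2.2·s per unit contributed, so full contribution is dominant for anyone with s > 1/2.2 = 0.4545 and zero contribution is dominant for anyone below.
Only Player 3 (9/12) clears that bar, contributing 59; the remaining 3 contribute 0. Total contributed: 59.
The habitat fund pays out 2.2 × 59 = 129.80 in total (split across the unequal shares, but the aggregate is all that matters for the group sum).
The 3 free-riders keep 59 each, adding 177. Group total = 177 + 129.80 = 306.80.

306.80 dollars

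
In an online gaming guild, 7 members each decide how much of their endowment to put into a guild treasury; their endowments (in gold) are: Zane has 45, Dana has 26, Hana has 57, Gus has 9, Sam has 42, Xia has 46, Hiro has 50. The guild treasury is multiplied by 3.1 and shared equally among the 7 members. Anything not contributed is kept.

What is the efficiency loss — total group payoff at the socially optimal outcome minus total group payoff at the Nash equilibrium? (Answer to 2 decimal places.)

The private return per contributed unit is 3.1/7 = 0.4429 < 1 for every player regardless of endowment, so the Nash equilibrium is zero contribution and the group total is Σ E_j = 45 + 26 + 57 + 9 + 42 + 46 + 50 = 275.
Each contributed unit returns 3.100 to the group, so the social optimum is full contribution by everyone: group total = 3.100 × 275 = 852.50.
Efficiency loss = (3.100 − 1) × 275 = 577.50.

577.50 gold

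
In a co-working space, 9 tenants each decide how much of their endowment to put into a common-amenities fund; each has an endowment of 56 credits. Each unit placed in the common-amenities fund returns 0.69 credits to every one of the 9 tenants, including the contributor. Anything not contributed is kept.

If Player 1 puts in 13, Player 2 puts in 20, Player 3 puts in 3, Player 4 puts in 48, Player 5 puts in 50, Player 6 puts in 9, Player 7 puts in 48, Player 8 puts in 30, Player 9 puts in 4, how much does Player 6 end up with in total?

Total contributed: 13 + 20 + 3 + 48 + 50 + 9 + 48 + 30 + 4 = 225.
Each receives 0.69 × 225 = 155.25 from the common-amenities fund.
Player 6 keeps 56 − 9 = 47, so Player 6's payoff is 47 + 155.25 = 202.25.

202.25 credits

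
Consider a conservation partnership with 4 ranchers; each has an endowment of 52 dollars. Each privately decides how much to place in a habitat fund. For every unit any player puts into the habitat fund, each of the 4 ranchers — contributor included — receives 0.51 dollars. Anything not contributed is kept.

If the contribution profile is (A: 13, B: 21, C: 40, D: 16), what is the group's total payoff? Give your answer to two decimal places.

301.60 dollars

Total contributed: 13 + 21 + 40 + 16 = 90; total kept: 4 × 52 − 90 = 118.
The habitat fund pays out 0.51 × 4 × 90 = 183.60 in aggregate.
Group total = 118 + 183.60 = 301.60.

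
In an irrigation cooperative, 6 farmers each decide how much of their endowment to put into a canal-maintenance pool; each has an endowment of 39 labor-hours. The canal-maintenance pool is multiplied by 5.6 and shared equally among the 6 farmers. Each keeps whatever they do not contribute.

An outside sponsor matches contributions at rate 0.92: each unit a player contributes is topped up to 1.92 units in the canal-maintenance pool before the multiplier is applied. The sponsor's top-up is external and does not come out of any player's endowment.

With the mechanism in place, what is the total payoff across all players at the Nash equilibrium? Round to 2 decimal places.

2515.97 labor-hours

With the mechanism, a contributed unit returns 5.6 × 1.92 / 6 = 1.7920 per unit of net cost to the contributor — now above 1 — so contributing fully is weakly dominant for every player.
At the Nash equilibrium everyone contributes 39. Group total payoff = 5.6 × 1.92 × 234 = 2515.97.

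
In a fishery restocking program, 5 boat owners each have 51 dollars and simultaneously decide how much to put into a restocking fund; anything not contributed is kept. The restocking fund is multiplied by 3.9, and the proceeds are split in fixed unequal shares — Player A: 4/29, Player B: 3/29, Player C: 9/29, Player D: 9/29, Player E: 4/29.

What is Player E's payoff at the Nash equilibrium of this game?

105.87 dollars

Player j's private return per contributed unit is 3.9 × (j's share). Contributing is weakly dominant for j when that share is at least 1/3.9 = 0.2564, and contributing 0 is dominant otherwise.
The shares above 0.2564 belong to Player C and Player D, contributing 51 each; the remaining 3 contribute 0. Total contributed: 102.
Player E keeps 51 and receives 3.9 × 102 × 4/29 = 54.87 from the restocking fund, for a payoff of 105.87.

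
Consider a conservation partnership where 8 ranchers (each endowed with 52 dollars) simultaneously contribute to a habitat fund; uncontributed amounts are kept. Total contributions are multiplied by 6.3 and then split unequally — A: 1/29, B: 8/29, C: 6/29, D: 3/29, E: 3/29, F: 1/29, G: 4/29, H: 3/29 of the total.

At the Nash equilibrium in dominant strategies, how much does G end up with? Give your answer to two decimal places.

142.37 dollars

For player j, contributing a unit is worthwhile iff 6.3 × (j's share) ≥ 1, i.e. iff j's share is at least 0.1587.
B and C clear that bar, contributing 52 each; the remaining 6 contribute 0. Total contributed: 104.
G keeps 52 and receives 6.3 × 104 × 4/29 = 90.37 from the habitat fund, for a payoff of 142.37.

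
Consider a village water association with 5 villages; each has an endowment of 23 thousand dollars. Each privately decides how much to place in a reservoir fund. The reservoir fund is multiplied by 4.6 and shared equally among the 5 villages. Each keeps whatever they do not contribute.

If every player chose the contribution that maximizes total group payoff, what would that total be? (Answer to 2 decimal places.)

529.00 thousand dollars

Each contributed unit returns 4.600 to the group as a whole (0.9200 to each of 5 players), which exceeds 1, so the social optimum is full contribution: group total = 4.600 × 115 = 529.00.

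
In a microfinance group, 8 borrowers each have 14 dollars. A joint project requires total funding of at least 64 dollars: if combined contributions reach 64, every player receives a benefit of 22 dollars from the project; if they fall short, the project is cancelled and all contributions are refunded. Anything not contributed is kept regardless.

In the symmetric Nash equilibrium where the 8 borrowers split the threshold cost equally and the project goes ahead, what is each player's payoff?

Equal share of the threshold: 64/8 = 8.
At this profile no one gains by cutting their contribution: any cut drops the total below 64, the project is cancelled, contributions are refunded, and the deviator ends with 14, which is less than 14 − 8 + 22 = 28. Contributing more than 8 just wastes the excess. So contributing exactly 8 is a best response.
Each player's payoff: 14 − 8 + 22 = 28.

28 dollars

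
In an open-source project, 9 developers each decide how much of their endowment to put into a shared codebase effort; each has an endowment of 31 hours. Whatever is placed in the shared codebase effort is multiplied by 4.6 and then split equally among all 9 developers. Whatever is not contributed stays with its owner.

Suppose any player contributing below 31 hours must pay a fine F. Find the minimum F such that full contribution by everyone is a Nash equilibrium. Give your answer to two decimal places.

Given the others contribute fully, the best deviation is to contribute 0 (any partial contribution still incurs the fine and gives up units whose private return 0.5111 is below 1).
Deviating from 31 to 0 saves 31 hours but forfeits the deviator's share of the drop in the shared codebase effort: 4.6/9 × 31 = 15.84.
So the deviation gain is 31 − 15.84 = 15.16, and the fine must be at least 15.16 hours to wipe it out.

15.16 hours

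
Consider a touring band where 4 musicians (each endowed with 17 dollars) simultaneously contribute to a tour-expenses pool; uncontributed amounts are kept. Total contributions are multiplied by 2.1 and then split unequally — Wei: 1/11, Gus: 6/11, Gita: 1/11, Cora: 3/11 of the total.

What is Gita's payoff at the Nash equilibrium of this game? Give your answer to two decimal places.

For player j, contributing a unit is worthwhile iff 2.1 × (j's share) ≥ 1, i.e. iff j's share is at least 0.4762.
Only Gus (6/11) clears that bar, contributing 17; the remaining 3 contribute 0. Total contributed: 17.
Gita keeps 17 and receives 2.1 × 17 × 1/11 = 3.25 from the tour-expenses pool, for a payoff of 20.25.

20.25 dollars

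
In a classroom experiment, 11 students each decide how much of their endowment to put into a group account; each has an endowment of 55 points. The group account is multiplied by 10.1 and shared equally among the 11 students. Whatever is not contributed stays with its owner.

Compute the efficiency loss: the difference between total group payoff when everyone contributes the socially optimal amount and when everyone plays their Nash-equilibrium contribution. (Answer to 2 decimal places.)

Each contributed unit returns 10.1/11 = 0.9182 to its contributor — below 1 — so contributing 0 is dominant for every player. At the Nash equilibrium everyone keeps their 55, and the group total is 11 × 55 = 605.
Each contributed unit returns 10.100 to the group as a whole (0.9182 to each of 11 players), which exceeds 1, so the social optimum is full contribution: group total = 10.100 × 605 = 6110.50.
Efficiency loss = 6110.50 − 605 = 5505.50.

5505.50 points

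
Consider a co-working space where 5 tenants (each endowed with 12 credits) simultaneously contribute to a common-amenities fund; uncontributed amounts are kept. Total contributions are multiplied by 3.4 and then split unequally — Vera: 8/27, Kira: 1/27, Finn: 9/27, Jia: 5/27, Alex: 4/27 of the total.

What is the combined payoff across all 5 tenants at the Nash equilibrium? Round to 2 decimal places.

Player j's private return per contributed unit is 3.4 × (j's share). Contributing is weakly dominant for j when that share is at least 1/3.4 = 0.2941, and contributing 0 is dominant otherwise.
The shares above 0.2941 belong to Vera and Finn, contributing 12 each; the remaining 3 contribute 0. Total contributed: 24.
The common-amenities fund pays out 3.4 × 24 = 81.60 in total (split across the unequal shares, but the aggregate is all that matters for the group sum).
The 3 free-riders keep 12 each, adding 36. Group total = 36 + 81.60 = 117.60.

117.60 credits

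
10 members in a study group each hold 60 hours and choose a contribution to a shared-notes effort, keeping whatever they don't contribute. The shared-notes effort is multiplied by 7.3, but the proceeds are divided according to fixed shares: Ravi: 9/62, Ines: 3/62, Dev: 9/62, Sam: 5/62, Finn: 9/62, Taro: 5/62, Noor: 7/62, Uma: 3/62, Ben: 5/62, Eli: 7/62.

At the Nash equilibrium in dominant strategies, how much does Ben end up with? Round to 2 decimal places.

For player j, contributing a unit is worthwhile iff 7.3 × (j's share) ≥ 1, i.e. iff j's share is at least 0.1370.
Ravi, Dev and Finn are above the threshold, contributing 60 each; the remaining 7 contribute 0. Total contributed: 180.
Ben keeps 60 and receives 7.3 × 180 × 5/62 = 105.97 from the shared-notes effort, for a payoff of 165.97.

165.97 hours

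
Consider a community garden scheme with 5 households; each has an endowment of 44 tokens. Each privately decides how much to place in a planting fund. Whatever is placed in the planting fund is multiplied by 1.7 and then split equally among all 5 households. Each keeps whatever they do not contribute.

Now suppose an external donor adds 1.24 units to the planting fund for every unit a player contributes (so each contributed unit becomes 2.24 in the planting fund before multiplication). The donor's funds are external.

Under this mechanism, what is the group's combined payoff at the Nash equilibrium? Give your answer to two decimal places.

Even with the mechanism, each unit contributed returns only 1.7 × 2.24 / 5 = 0.7616 per unit of net cost, so contributing nothing is still dominant.
Everyone keeps their endowment and the group total is 5 × 44 = 220.

220.00 tokens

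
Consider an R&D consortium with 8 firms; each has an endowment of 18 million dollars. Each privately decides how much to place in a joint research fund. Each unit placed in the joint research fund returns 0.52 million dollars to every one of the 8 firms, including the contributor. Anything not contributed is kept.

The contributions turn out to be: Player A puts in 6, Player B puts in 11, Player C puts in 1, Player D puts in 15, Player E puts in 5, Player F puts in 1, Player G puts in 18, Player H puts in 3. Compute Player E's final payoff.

Total contributed: 6 + 11 + 1 + 15 + 5 + 1 + 18 + 3 = 60.
Each receives 0.52 × 60 = 31.20 from the joint research fund.
Player E keeps 18 − 5 = 13, so Player E's payoff is 13 + 31.20 = 44.20.

44.20 million dollars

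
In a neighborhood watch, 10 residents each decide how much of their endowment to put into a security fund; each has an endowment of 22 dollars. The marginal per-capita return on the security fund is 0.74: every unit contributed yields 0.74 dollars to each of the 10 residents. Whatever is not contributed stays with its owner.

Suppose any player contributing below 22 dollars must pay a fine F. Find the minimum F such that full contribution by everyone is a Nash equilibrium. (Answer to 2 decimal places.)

Given the others contribute fully, the best deviation is to contribute 0 (any partial contribution still incurs the fine and gives up units whose private return 0.74 is below 1).
Deviating from 22 to 0 saves 22 dollars but forfeits the deviator's share of the drop in the security fund: 0.74 × 22 = 16.28.
So the deviation gain is 22 − 16.28 = 5.72, and the fine must be at least 5.72 dollars to wipe it out.

5.72 dollars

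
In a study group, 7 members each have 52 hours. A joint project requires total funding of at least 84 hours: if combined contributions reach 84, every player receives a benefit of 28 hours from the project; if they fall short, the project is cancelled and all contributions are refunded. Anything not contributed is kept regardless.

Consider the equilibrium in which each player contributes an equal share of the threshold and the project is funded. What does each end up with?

Equal share of the threshold: 84/7 = 12.
At this profile no one gains by cutting their contribution: any cut drops the total below 84, the project is cancelled, contributions are refunded, and the deviator ends with 52, which is less than 52 − 12 + 28 = 68. Contributing more than 12 just wastes the excess. So contributing exactly 12 is a best response.
Each player's payoff: 52 − 12 + 28 = 68.

68 hours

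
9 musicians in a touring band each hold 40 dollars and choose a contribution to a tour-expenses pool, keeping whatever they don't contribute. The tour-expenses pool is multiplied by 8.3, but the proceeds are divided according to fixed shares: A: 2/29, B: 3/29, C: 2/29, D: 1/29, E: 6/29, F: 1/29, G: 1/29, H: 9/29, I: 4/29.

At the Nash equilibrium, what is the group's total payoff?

Each unit j contributes comes back to j as 8.3 × (j's share), so j prefers to contribute only if that share exceeds 1/8.3 = 0.1205; otherwise keeping the unit dominates.
E, H and I are above the threshold, contributing 40 each; the remaining 6 contribute 0. Total contributed: 120.
The tour-expenses pool pays out 8.3 × 120 = 996.00 in total (split across the unequal shares, but the aggregate is all that matters for the group sum).
The 6 free-riders keep 40 each, adding 240. Group total = 240 + 996.00 = 1236.00.

1236.00 dollars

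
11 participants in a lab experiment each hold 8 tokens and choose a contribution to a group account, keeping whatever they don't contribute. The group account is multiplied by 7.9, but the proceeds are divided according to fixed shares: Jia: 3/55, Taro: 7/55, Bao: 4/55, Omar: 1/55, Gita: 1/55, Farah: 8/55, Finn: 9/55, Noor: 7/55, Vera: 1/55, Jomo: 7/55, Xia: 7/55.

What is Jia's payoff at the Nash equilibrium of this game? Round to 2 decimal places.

28.68 tokens

For player j, contributing a unit is worthwhile iff 7.9 × (j's share) ≥ 1, i.e. iff j's share is at least 0.1266.
Taro, Farah, Finn, Noor, Jomo and Xia are above the threshold, contributing 8 each; the remaining 5 contribute 0. Total contributed: 48.
Jia keeps 8 and receives 7.9 × 48 × 3/55 = 20.68 from the group account, for a payoff of 28.68.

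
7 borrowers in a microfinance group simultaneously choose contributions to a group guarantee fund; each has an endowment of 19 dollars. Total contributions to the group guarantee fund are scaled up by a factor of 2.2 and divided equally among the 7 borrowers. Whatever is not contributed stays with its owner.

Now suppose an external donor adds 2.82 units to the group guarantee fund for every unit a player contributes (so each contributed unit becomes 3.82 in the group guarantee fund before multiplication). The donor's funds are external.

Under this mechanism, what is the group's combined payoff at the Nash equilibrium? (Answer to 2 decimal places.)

Under the mechanism each unit contributed yields 2.2 × 3.82 / 7 = 1.2006 back to its contributor per unit of net cost, which exceeds 1, making full contribution the dominant choice for everyone.
So the Nash equilibrium is full contribution by all 7; the group earns 2.2 × 3.82 × 133 = 1117.73.

1117.73 dollars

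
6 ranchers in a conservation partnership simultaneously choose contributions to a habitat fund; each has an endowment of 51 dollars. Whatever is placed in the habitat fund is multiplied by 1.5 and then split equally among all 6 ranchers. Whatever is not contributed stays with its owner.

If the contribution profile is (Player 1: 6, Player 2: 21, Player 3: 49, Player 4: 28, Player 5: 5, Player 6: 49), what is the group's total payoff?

Total contributed: 6 + 21 + 49 + 28 + 5 + 49 = 158; total kept: 6 × 51 − 158 = 148.
The habitat fund pays out 1.5 × 158 = 237.00 in aggregate.
Group total = 148 + 237.00 = 385.00.

385.00 dollars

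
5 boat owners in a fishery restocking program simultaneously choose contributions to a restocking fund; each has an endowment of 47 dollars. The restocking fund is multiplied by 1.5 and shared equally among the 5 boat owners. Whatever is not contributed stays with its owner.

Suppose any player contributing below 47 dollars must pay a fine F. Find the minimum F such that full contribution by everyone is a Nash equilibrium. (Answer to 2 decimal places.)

Given the others contribute fully, the best deviation is to contribute 0 (any partial contribution still incurs the fine and gives up units whose private return 0.3000 is below 1).
Deviating from 47 to 0 saves 47 dollars but forfeits the deviator's share of the drop in the restocking fund: 1.5/5 × 47 = 14.10.
So the deviation gain is 47 − 14.10 = 32.90, and the fine must be at least 32.90 dollars to wipe it out.

32.90 dollars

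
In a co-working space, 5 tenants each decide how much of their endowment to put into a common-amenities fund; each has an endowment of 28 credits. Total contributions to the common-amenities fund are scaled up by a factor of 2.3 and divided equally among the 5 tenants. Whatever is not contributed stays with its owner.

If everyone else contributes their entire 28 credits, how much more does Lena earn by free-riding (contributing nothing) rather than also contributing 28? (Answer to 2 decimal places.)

Switching from a contribution of 28 to 0 lets Lena keep an extra 28 credits, but lowers the common-amenities fund by 28, which costs Lena their own share of that drop: 2.3/5 × 28 = 12.88.
Net gain = 28 − 12.88 = 15.12. The private return per contributed unit (0.4600) is below 1, so free-riding is indeed the best response regardless of what the others do.

15.12 credits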